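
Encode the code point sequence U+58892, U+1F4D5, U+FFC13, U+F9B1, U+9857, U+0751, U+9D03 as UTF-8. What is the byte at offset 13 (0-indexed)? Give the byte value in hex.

U+58892 → 4-byte form F1 98 A2 92 at offsets 0–3.
U+1F4D5 → 4-byte form F0 9F 93 95 at offsets 4–7.
U+FFC13 → 4-byte form F3 BF B0 93 at offsets 8–11.
U+F9B1 → 3-byte form EF A6 B1 at offsets 12–14.
Offset 13 falls in char 4's range; it's byte 2 of EF A6 B1 = 0xA6.

0xA6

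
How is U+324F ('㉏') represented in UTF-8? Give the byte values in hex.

U+324F = 0x324F = 12879 decimal. In range U+0800–U+FFFF → 3-byte form: 1110xxxx 10xxxxxx 10xxxxxx.
Binary (16 bits): 0011001001001111.
Split 4+6+6: 0011 | 001001 | 001111.
Byte 1: 11100011 = 0xE3.
Byte 2: 10001001 = 0x89.
Byte 3: 10001111 = 0x8F.

E3 89 8F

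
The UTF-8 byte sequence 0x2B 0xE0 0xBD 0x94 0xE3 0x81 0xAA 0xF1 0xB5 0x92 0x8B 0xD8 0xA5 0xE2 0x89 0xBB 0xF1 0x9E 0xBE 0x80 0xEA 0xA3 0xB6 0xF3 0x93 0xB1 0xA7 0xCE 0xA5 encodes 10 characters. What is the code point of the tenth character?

U+03A5

Offset 0: leading byte 0x2B = 00101011 → 1-byte char #1 = 2B.
Offset 1: leading byte 0xE0 = 11100000 → 3-byte char #2 = E0 BD 94.
Offset 4: leading byte 0xE3 = 11100011 → 3-byte char #3 = E3 81 AA.
Offset 7: leading byte 0xF1 = 11110001 → 4-byte char #4 = F1 B5 92 8B.
Offset 11: leading byte 0xD8 = 11011000 → 2-byte char #5 = D8 A5.
Offset 13: leading byte 0xE2 = 11100010 → 3-byte char #6 = E2 89 BB.
Offset 16: leading byte 0xF1 = 11110001 → 4-byte char #7 = F1 9E BE 80.
Offset 20: leading byte 0xEA = 11101010 → 3-byte char #8 = EA A3 B6.
Offset 23: leading byte 0xF3 = 11110011 → 4-byte char #9 = F3 93 B1 A7.
Offset 27: leading byte 0xCE = 11001110 → 2-byte char #10 = CE A5.
Leading byte 0xCE = 11001110 matches 110xxxxx → 2-byte sequence.
Byte 1: 0xCE = 11001110, payload 01110 (5 bits).
Byte 2: 0xA5 = 10100101 (10xxxxxx ✓), payload 100101.
Concatenate: 01110100101 = 0x3A5 (11 bits → U+03A5).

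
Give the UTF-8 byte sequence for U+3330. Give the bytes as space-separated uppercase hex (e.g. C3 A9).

U+3330 = 0x3330 = 13104 decimal. In range U+0800–U+FFFF → 3-byte form: 1110xxxx 10xxxxxx 10xxxxxx.
Binary (16 bits): 0011001100110000.
Split 4+6+6: 0011 | 001100 | 110000.
Byte 1: 11100011 = 0xE3.
Byte 2: 10001100 = 0x8C.
Byte 3: 10110000 = 0xB0.

E3 8C B0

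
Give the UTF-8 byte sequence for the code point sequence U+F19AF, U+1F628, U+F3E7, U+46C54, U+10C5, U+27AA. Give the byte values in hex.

U+F19AF: 4-byte form → F3 B1 A6 AF.
U+1F628: 4-byte form → F0 9F 98 A8.
U+F3E7: 3-byte form → EF 8F A7.
U+46C54: 4-byte form → F1 86 B1 94.
U+10C5: 3-byte form → E1 83 85.
U+27AA: 3-byte form → E2 9E AA.
Concatenated (21 bytes): F3 B1 A6 AF F0 9F 98 A8 EF 8F A7 F1 86 B1 94 E1 83 85 E2 9E AA.

F3 B1 A6 AF F0 9F 98 A8 EF 8F A7 F1 86 B1 94 E1 83 85 E2 9E AA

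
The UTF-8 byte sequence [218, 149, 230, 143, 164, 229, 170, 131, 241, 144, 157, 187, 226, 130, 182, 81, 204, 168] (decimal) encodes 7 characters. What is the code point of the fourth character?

Offset 0: leading byte 0xDA = 11011010 → 2-byte char #1 = DA 95.
Offset 2: leading byte 0xE6 = 11100110 → 3-byte char #2 = E6 8F A4.
Offset 5: leading byte 0xE5 = 11100101 → 3-byte char #3 = E5 AA 83.
Offset 8: leading byte 0xF1 = 11110001 → 4-byte char #4 = F1 90 9D BB.
Leading byte 0xF1 = 11110001 matches 11110xxx → 4-byte sequence.
Byte 1: 0xF1 = 11110001, payload 001 (3 bits).
Byte 2: 0x90 = 10010000 (10xxxxxx ✓), payload 010000.
Byte 3: 0x9D = 10011101 (10xxxxxx ✓), payload 011101.
Byte 4: 0xBB = 10111011 (10xxxxxx ✓), payload 111011.
Concatenate: 001010000011101111011 = 0x5077B (21 bits → U+5077B).

U+5077B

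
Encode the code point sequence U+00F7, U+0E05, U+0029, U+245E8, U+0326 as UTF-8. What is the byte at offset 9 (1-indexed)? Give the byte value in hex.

0x97

1-indexed offset 9 is 0-indexed offset 8.
U+00F7 → 2-byte form C3 B7 at offsets 0–1.
U+0E05 → 3-byte form E0 B8 85 at offsets 2–4.
U+0029 → 1-byte form 29 at offsets 5–5.
U+245E8 → 4-byte form F0 A4 97 A8 at offsets 6–9.
Offset 8 falls in char 4's range; it's byte 3 of F0 A4 97 A8 = 0x97.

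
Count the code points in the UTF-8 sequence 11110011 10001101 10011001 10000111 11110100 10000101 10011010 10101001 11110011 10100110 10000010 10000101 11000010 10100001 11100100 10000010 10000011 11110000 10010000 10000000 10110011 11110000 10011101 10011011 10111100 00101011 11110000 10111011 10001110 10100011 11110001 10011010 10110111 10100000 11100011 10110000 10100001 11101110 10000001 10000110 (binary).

12

Byte at offset 0: 0xF3 = 11110011 → 4-byte char (#1). Advance 4.
Byte at offset 4: 0xF4 = 11110100 → 4-byte char (#2). Advance 4.
Byte at offset 8: 0xF3 = 11110011 → 4-byte char (#3). Advance 4.
Byte at offset 12: 0xC2 = 11000010 → 2-byte char (#4). Advance 2.
Byte at offset 14: 0xE4 = 11100100 → 3-byte char (#5). Advance 3.
Byte at offset 17: 0xF0 = 11110000 → 4-byte char (#6). Advance 4.
Byte at offset 21: 0xF0 = 11110000 → 4-byte char (#7). Advance 4.
Byte at offset 25: 0x2B = 00101011 → 1-byte char (#8). Advance 1.
Byte at offset 26: 0xF0 = 11110000 → 4-byte char (#9). Advance 4.
Byte at offset 30: 0xF1 = 11110001 → 4-byte char (#10). Advance 4.
Byte at offset 34: 0xE3 = 11100011 → 3-byte char (#11). Advance 3.
Byte at offset 37: 0xEE = 11101110 → 3-byte char (#12). Advance 3.
Reached end at offset 40 after 12 code points.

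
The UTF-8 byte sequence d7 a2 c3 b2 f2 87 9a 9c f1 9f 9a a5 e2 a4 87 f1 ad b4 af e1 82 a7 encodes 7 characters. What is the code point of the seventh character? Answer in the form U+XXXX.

U+10A7

Offset 0: leading byte 0xD7 = 11010111 → 2-byte char #1 = D7 A2.
Offset 2: leading byte 0xC3 = 11000011 → 2-byte char #2 = C3 B2.
Offset 4: leading byte 0xF2 = 11110010 → 4-byte char #3 = F2 87 9A 9C.
Offset 8: leading byte 0xF1 = 11110001 → 4-byte char #4 = F1 9F 9A A5.
Offset 12: leading byte 0xE2 = 11100010 → 3-byte char #5 = E2 A4 87.
Offset 15: leading byte 0xF1 = 11110001 → 4-byte char #6 = F1 AD B4 AF.
Offset 19: leading byte 0xE1 = 11100001 → 3-byte char #7 = E1 82 A7.
Leading byte 0xE1 = 11100001 matches 1110xxxx → 3-byte sequence.
Byte 1: 0xE1 = 11100001, payload 0001 (4 bits).
Byte 2: 0x82 = 10000010 (10xxxxxx ✓), payload 000010.
Byte 3: 0xA7 = 10100111 (10xxxxxx ✓), payload 100111.
Concatenate: 0001000010100111 = 0x10A7 (16 bits → U+10A7).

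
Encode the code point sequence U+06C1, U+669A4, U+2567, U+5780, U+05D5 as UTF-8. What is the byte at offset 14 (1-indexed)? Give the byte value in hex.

0x95

1-indexed offset 14 is 0-indexed offset 13.
U+06C1 → 2-byte form DB 81 at offsets 0–1.
U+669A4 → 4-byte form F1 A6 A6 A4 at offsets 2–5.
U+2567 → 3-byte form E2 95 A7 at offsets 6–8.
U+5780 → 3-byte form E5 9E 80 at offsets 9–11.
U+05D5 → 2-byte form D7 95 at offsets 12–13.
Offset 13 falls in char 5's range; it's byte 2 of D7 95 = 0x95.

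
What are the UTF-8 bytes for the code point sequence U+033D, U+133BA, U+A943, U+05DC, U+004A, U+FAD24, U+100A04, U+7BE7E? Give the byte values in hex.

U+033D: 2-byte form → CC BD.
U+133BA: 4-byte form → F0 93 8E BA.
U+A943: 3-byte form → EA A5 83.
U+05DC: 2-byte form → D7 9C.
U+004A: 1-byte form → 4A.
U+FAD24: 4-byte form → F3 BA B4 A4.
U+100A04: 4-byte form → F4 80 A8 84.
U+7BE7E: 4-byte form → F1 BB B9 BE.
Concatenated (24 bytes): CC BD F0 93 8E BA EA A5 83 D7 9C 4A F3 BA B4 A4 F4 80 A8 84 F1 BB B9 BE.

CC BD F0 93 8E BA EA A5 83 D7 9C 4A F3 BA B4 A4 F4 80 A8 84 F1 BB B9 BE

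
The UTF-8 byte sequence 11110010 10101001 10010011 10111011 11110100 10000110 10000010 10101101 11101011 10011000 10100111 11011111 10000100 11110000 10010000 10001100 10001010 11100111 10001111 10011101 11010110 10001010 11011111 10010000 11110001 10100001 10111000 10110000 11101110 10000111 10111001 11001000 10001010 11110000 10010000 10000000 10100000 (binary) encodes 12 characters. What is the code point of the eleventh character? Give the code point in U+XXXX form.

U+020A

Offset 0: leading byte 0xF2 = 11110010 → 4-byte char #1 = F2 A9 93 BB.
Offset 4: leading byte 0xF4 = 11110100 → 4-byte char #2 = F4 86 82 AD.
Offset 8: leading byte 0xEB = 11101011 → 3-byte char #3 = EB 98 A7.
Offset 11: leading byte 0xDF = 11011111 → 2-byte char #4 = DF 84.
Offset 13: leading byte 0xF0 = 11110000 → 4-byte char #5 = F0 90 8C 8A.
Offset 17: leading byte 0xE7 = 11100111 → 3-byte char #6 = E7 8F 9D.
Offset 20: leading byte 0xD6 = 11010110 → 2-byte char #7 = D6 8A.
Offset 22: leading byte 0xDF = 11011111 → 2-byte char #8 = DF 90.
Offset 24: leading byte 0xF1 = 11110001 → 4-byte char #9 = F1 A1 B8 B0.
Offset 28: leading byte 0xEE = 11101110 → 3-byte char #10 = EE 87 B9.
Offset 31: leading byte 0xC8 = 11001000 → 2-byte char #11 = C8 8A.
Leading byte 0xC8 = 11001000 matches 110xxxxx → 2-byte sequence.
Byte 1: 0xC8 = 11001000, payload 01000 (5 bits).
Byte 2: 0x8A = 10001010 (10xxxxxx ✓), payload 001010.
Concatenate: 01000001010 = 0x20A (11 bits → U+020A).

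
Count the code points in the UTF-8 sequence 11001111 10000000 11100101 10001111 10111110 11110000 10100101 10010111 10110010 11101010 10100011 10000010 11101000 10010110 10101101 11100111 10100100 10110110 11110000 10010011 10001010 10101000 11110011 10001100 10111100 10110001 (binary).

Byte at offset 0: 0xCF = 11001111 → 2-byte char (#1). Advance 2.
Byte at offset 2: 0xE5 = 11100101 → 3-byte char (#2). Advance 3.
Byte at offset 5: 0xF0 = 11110000 → 4-byte char (#3). Advance 4.
Byte at offset 9: 0xEA = 11101010 → 3-byte char (#4). Advance 3.
Byte at offset 12: 0xE8 = 11101000 → 3-byte char (#5). Advance 3.
Byte at offset 15: 0xE7 = 11100111 → 3-byte char (#6). Advance 3.
Byte at offset 18: 0xF0 = 11110000 → 4-byte char (#7). Advance 4.
Byte at offset 22: 0xF3 = 11110011 → 4-byte char (#8). Advance 4.
Reached end at offset 26 after 8 code points.

8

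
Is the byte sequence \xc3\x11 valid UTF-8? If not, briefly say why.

invalid (non-continuation byte where continuation expected)

Leading byte 0xC3 = 11000011 → 2-byte form.
Byte 2 is 0x11 = 00010001, which is not 10xxxxxx — expected a continuation byte.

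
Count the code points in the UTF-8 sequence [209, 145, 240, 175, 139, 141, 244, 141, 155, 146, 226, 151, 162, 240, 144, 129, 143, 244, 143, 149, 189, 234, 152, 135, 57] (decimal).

Byte at offset 0: 0xD1 = 11010001 → 2-byte char (#1). Advance 2.
Byte at offset 2: 0xF0 = 11110000 → 4-byte char (#2). Advance 4.
Byte at offset 6: 0xF4 = 11110100 → 4-byte char (#3). Advance 4.
Byte at offset 10: 0xE2 = 11100010 → 3-byte char (#4). Advance 3.
Byte at offset 13: 0xF0 = 11110000 → 4-byte char (#5). Advance 4.
Byte at offset 17: 0xF4 = 11110100 → 4-byte char (#6). Advance 4.
Byte at offset 21: 0xEA = 11101010 → 3-byte char (#7). Advance 3.
Byte at offset 24: 0x39 = 00111001 → 1-byte char (#8). Advance 1.
Reached end at offset 25 after 8 code points.

8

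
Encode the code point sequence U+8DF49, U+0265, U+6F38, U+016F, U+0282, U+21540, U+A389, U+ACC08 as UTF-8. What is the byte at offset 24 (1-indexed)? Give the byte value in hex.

0x88

1-indexed offset 24 is 0-indexed offset 23.
U+8DF49 → 4-byte form F2 8D BD 89 at offsets 0–3.
U+0265 → 2-byte form C9 A5 at offsets 4–5.
U+6F38 → 3-byte form E6 BC B8 at offsets 6–8.
U+016F → 2-byte form C5 AF at offsets 9–10.
U+0282 → 2-byte form CA 82 at offsets 11–12.
U+21540 → 4-byte form F0 A1 95 80 at offsets 13–16.
U+A389 → 3-byte form EA 8E 89 at offsets 17–19.
U+ACC08 → 4-byte form F2 AC B0 88 at offsets 20–23.
Offset 23 falls in char 8's range; it's byte 4 of F2 AC B0 88 = 0x88.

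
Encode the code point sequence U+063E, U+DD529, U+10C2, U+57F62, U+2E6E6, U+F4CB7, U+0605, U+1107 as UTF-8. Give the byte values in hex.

U+063E: 2-byte form → D8 BE.
U+DD529: 4-byte form → F3 9D 94 A9.
U+10C2: 3-byte form → E1 83 82.
U+57F62: 4-byte form → F1 97 BD A2.
U+2E6E6: 4-byte form → F0 AE 9B A6.
U+F4CB7: 4-byte form → F3 B4 B2 B7.
U+0605: 2-byte form → D8 85.
U+1107: 3-byte form → E1 84 87.
Concatenated (26 bytes): D8 BE F3 9D 94 A9 E1 83 82 F1 97 BD A2 F0 AE 9B A6 F3 B4 B2 B7 D8 85 E1 84 87.

D8 BE F3 9D 94 A9 E1 83 82 F1 97 BD A2 F0 AE 9B A6 F3 B4 B2 B7 D8 85 E1 84 87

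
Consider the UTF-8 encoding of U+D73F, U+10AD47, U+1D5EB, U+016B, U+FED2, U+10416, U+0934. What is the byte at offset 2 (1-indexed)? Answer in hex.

1-indexed offset 2 is 0-indexed offset 1.
U+D73F → 3-byte form ED 9C BF at offsets 0–2.
Offset 1 falls in char 1's range; it's byte 2 of ED 9C BF = 0x9C.

0x9C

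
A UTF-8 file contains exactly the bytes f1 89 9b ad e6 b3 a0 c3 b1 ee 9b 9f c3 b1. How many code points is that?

5

Byte at offset 0: 0xF1 = 11110001 → 4-byte char (#1). Advance 4.
Byte at offset 4: 0xE6 = 11100110 → 3-byte char (#2). Advance 3.
Byte at offset 7: 0xC3 = 11000011 → 2-byte char (#3). Advance 2.
Byte at offset 9: 0xEE = 11101110 → 3-byte char (#4). Advance 3.
Byte at offset 12: 0xC3 = 11000011 → 2-byte char (#5). Advance 2.
Reached end at offset 14 after 5 code points.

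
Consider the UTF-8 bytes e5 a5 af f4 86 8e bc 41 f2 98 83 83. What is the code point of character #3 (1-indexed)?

U+0041

Offset 0: leading byte 0xE5 = 11100101 → 3-byte char #1 = E5 A5 AF.
Offset 3: leading byte 0xF4 = 11110100 → 4-byte char #2 = F4 86 8E BC.
Offset 7: leading byte 0x41 = 01000001 → 1-byte char #3 = 41.
Leading byte 0x41 = 01000001 matches 0xxxxxxx → 1-byte sequence.
Byte 1: 0x41 = 01000001, payload 1000001 (7 bits).
Concatenate: 1000001 = 0x41 (7 bits → U+0041).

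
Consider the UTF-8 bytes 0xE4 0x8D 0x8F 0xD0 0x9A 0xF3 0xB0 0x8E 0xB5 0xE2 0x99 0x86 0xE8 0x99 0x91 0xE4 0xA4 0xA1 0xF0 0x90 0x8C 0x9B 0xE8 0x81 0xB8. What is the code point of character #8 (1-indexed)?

Offset 0: leading byte 0xE4 = 11100100 → 3-byte char #1 = E4 8D 8F.
Offset 3: leading byte 0xD0 = 11010000 → 2-byte char #2 = D0 9A.
Offset 5: leading byte 0xF3 = 11110011 → 4-byte char #3 = F3 B0 8E B5.
Offset 9: leading byte 0xE2 = 11100010 → 3-byte char #4 = E2 99 86.
Offset 12: leading byte 0xE8 = 11101000 → 3-byte char #5 = E8 99 91.
Offset 15: leading byte 0xE4 = 11100100 → 3-byte char #6 = E4 A4 A1.
Offset 18: leading byte 0xF0 = 11110000 → 4-byte char #7 = F0 90 8C 9B.
Offset 22: leading byte 0xE8 = 11101000 → 3-byte char #8 = E8 81 B8.
Leading byte 0xE8 = 11101000 matches 1110xxxx → 3-byte sequence.
Byte 1: 0xE8 = 11101000, payload 1000 (4 bits).
Byte 2: 0x81 = 10000001 (10xxxxxx ✓), payload 000001.
Byte 3: 0xB8 = 10111000 (10xxxxxx ✓), payload 111000.
Concatenate: 1000000001111000 = 0x8078 (16 bits → U+8078).

U+8078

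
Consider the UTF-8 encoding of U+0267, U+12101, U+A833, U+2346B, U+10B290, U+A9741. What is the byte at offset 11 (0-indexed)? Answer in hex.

U+0267 → 2-byte form C9 A7 at offsets 0–1.
U+12101 → 4-byte form F0 92 84 81 at offsets 2–5.
U+A833 → 3-byte form EA A0 B3 at offsets 6–8.
U+2346B → 4-byte form F0 A3 91 AB at offsets 9–12.
Offset 11 falls in char 4's range; it's byte 3 of F0 A3 91 AB = 0x91.

0x91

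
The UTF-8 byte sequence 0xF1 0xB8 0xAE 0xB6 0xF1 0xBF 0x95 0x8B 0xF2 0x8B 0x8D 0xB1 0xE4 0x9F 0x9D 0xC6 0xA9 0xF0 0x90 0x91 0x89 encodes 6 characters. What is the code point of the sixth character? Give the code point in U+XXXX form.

Offset 0: leading byte 0xF1 = 11110001 → 4-byte char #1 = F1 B8 AE B6.
Offset 4: leading byte 0xF1 = 11110001 → 4-byte char #2 = F1 BF 95 8B.
Offset 8: leading byte 0xF2 = 11110010 → 4-byte char #3 = F2 8B 8D B1.
Offset 12: leading byte 0xE4 = 11100100 → 3-byte char #4 = E4 9F 9D.
Offset 15: leading byte 0xC6 = 11000110 → 2-byte char #5 = C6 A9.
Offset 17: leading byte 0xF0 = 11110000 → 4-byte char #6 = F0 90 91 89.
Leading byte 0xF0 = 11110000 matches 11110xxx → 4-byte sequence.
Byte 1: 0xF0 = 11110000, payload 000 (3 bits).
Byte 2: 0x90 = 10010000 (10xxxxxx ✓), payload 010000.
Byte 3: 0x91 = 10010001 (10xxxxxx ✓), payload 010001.
Byte 4: 0x89 = 10001001 (10xxxxxx ✓), payload 001001.
Concatenate: 000010000010001001001 = 0x10449 (21 bits → U+10449).

U+10449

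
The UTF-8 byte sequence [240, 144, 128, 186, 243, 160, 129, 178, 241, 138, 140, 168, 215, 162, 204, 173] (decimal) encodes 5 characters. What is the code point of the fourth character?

U+05E2

Offset 0: leading byte 0xF0 = 11110000 → 4-byte char #1 = F0 90 80 BA.
Offset 4: leading byte 0xF3 = 11110011 → 4-byte char #2 = F3 A0 81 B2.
Offset 8: leading byte 0xF1 = 11110001 → 4-byte char #3 = F1 8A 8C A8.
Offset 12: leading byte 0xD7 = 11010111 → 2-byte char #4 = D7 A2.
Leading byte 0xD7 = 11010111 matches 110xxxxx → 2-byte sequence.
Byte 1: 0xD7 = 11010111, payload 10111 (5 bits).
Byte 2: 0xA2 = 10100010 (10xxxxxx ✓), payload 100010.
Concatenate: 10111100010 = 0x5E2 (11 bits → U+05E2).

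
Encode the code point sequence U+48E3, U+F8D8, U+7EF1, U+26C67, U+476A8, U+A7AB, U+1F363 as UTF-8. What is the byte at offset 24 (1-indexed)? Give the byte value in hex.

0xA3

1-indexed offset 24 is 0-indexed offset 23.
U+48E3 → 3-byte form E4 A3 A3 at offsets 0–2.
U+F8D8 → 3-byte form EF A3 98 at offsets 3–5.
U+7EF1 → 3-byte form E7 BB B1 at offsets 6–8.
U+26C67 → 4-byte form F0 A6 B1 A7 at offsets 9–12.
U+476A8 → 4-byte form F1 87 9A A8 at offsets 13–16.
U+A7AB → 3-byte form EA 9E AB at offsets 17–19.
U+1F363 → 4-byte form F0 9F 8D A3 at offsets 20–23.
Offset 23 falls in char 7's range; it's byte 4 of F0 9F 8D A3 = 0xA3.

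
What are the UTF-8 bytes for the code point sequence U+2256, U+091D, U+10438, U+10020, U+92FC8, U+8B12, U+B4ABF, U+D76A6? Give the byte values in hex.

E2 89 96 E0 A4 9D F0 90 90 B8 F0 90 80 A0 F2 92 BF 88 E8 AC 92 F2 B4 AA BF F3 97 9A A6

U+2256: 3-byte form → E2 89 96.
U+091D: 3-byte form → E0 A4 9D.
U+10438: 4-byte form → F0 90 90 B8.
U+10020: 4-byte form → F0 90 80 A0.
U+92FC8: 4-byte form → F2 92 BF 88.
U+8B12: 3-byte form → E8 AC 92.
U+B4ABF: 4-byte form → F2 B4 AA BF.
U+D76A6: 4-byte form → F3 97 9A A6.
Concatenated (29 bytes): E2 89 96 E0 A4 9D F0 90 90 B8 F0 90 80 A0 F2 92 BF 88 E8 AC 92 F2 B4 AA BF F3 97 9A A6.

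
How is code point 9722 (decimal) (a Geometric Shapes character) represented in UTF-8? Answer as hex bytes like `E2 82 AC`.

U+25FA = 0x25FA = 9722 decimal. In range U+0800–U+FFFF → 3-byte form: 1110xxxx 10xxxxxx 10xxxxxx.
Binary (16 bits): 0010010111111010.
Split 4+6+6: 0010 | 010111 | 111010.
Byte 1: 11100010 = 0xE2.
Byte 2: 10010111 = 0x97.
Byte 3: 10111010 = 0xBA.

E2 97 BA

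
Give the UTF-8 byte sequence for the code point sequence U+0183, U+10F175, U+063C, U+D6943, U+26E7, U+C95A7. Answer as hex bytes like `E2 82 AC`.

U+0183: 2-byte form → C6 83.
U+10F175: 4-byte form → F4 8F 85 B5.
U+063C: 2-byte form → D8 BC.
U+D6943: 4-byte form → F3 96 A5 83.
U+26E7: 3-byte form → E2 9B A7.
U+C95A7: 4-byte form → F3 89 96 A7.
Concatenated (19 bytes): C6 83 F4 8F 85 B5 D8 BC F3 96 A5 83 E2 9B A7 F3 89 96 A7.

C6 83 F4 8F 85 B5 D8 BC F3 96 A5 83 E2 9B A7 F3 89 96 A7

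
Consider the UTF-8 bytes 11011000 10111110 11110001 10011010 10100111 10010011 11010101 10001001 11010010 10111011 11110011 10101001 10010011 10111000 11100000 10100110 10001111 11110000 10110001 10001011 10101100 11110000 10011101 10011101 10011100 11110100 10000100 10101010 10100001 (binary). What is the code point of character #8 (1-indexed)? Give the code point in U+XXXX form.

Offset 0: leading byte 0xD8 = 11011000 → 2-byte char #1 = D8 BE.
Offset 2: leading byte 0xF1 = 11110001 → 4-byte char #2 = F1 9A A7 93.
Offset 6: leading byte 0xD5 = 11010101 → 2-byte char #3 = D5 89.
Offset 8: leading byte 0xD2 = 11010010 → 2-byte char #4 = D2 BB.
Offset 10: leading byte 0xF3 = 11110011 → 4-byte char #5 = F3 A9 93 B8.
Offset 14: leading byte 0xE0 = 11100000 → 3-byte char #6 = E0 A6 8F.
Offset 17: leading byte 0xF0 = 11110000 → 4-byte char #7 = F0 B1 8B AC.
Offset 21: leading byte 0xF0 = 11110000 → 4-byte char #8 = F0 9D 9D 9C.
Leading byte 0xF0 = 11110000 matches 11110xxx → 4-byte sequence.
Byte 1: 0xF0 = 11110000, payload 000 (3 bits).
Byte 2: 0x9D = 10011101 (10xxxxxx ✓), payload 011101.
Byte 3: 0x9D = 10011101 (10xxxxxx ✓), payload 011101.
Byte 4: 0x9C = 10011100 (10xxxxxx ✓), payload 011100.
Concatenate: 000011101011101011100 = 0x1D75C (21 bits → U+1D75C).

U+1D75C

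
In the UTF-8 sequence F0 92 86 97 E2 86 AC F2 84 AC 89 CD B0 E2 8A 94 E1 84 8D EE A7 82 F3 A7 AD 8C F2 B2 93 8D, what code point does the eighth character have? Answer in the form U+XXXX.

U+E7B4C

Offset 0: leading byte 0xF0 = 11110000 → 4-byte char #1 = F0 92 86 97.
Offset 4: leading byte 0xE2 = 11100010 → 3-byte char #2 = E2 86 AC.
Offset 7: leading byte 0xF2 = 11110010 → 4-byte char #3 = F2 84 AC 89.
Offset 11: leading byte 0xCD = 11001101 → 2-byte char #4 = CD B0.
Offset 13: leading byte 0xE2 = 11100010 → 3-byte char #5 = E2 8A 94.
Offset 16: leading byte 0xE1 = 11100001 → 3-byte char #6 = E1 84 8D.
Offset 19: leading byte 0xEE = 11101110 → 3-byte char #7 = EE A7 82.
Offset 22: leading byte 0xF3 = 11110011 → 4-byte char #8 = F3 A7 AD 8C.
Leading byte 0xF3 = 11110011 matches 11110xxx → 4-byte sequence.
Byte 1: 0xF3 = 11110011, payload 011 (3 bits).
Byte 2: 0xA7 = 10100111 (10xxxxxx ✓), payload 100111.
Byte 3: 0xAD = 10101101 (10xxxxxx ✓), payload 101101.
Byte 4: 0x8C = 10001100 (10xxxxxx ✓), payload 001100.
Concatenate: 011100111101101001100 = 0xE7B4C (21 bits → U+E7B4C).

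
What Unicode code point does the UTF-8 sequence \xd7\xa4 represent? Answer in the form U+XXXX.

U+05E4

Leading byte 0xD7 = 11010111 matches 110xxxxx → 2-byte sequence.
Byte 1: 0xD7 = 11010111, payload 10111 (5 bits).
Byte 2: 0xA4 = 10100100 (10xxxxxx ✓), payload 100100.
Concatenate: 10111100100 = 0x5E4 (11 bits → U+05E4).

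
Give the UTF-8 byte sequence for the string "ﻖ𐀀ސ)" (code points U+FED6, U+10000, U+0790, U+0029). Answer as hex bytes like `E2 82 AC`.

EF BB 96 F0 90 80 80 DE 90 29

U+FED6: 3-byte form → EF BB 96.
U+10000: 4-byte form → F0 90 80 80.
U+0790: 2-byte form → DE 90.
U+0029: 1-byte form → 29.
Concatenated (10 bytes): EF BB 96 F0 90 80 80 DE 90 29.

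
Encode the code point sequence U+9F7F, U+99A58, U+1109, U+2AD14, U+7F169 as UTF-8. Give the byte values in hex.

E9 BD BF F2 99 A9 98 E1 84 89 F0 AA B4 94 F1 BF 85 A9

U+9F7F: 3-byte form → E9 BD BF.
U+99A58: 4-byte form → F2 99 A9 98.
U+1109: 3-byte form → E1 84 89.
U+2AD14: 4-byte form → F0 AA B4 94.
U+7F169: 4-byte form → F1 BF 85 A9.
Concatenated (18 bytes): E9 BD BF F2 99 A9 98 E1 84 89 F0 AA B4 94 F1 BF 85 A9.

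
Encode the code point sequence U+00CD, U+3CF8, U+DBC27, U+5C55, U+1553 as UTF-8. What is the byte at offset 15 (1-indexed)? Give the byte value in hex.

1-indexed offset 15 is 0-indexed offset 14.
U+00CD → 2-byte form C3 8D at offsets 0–1.
U+3CF8 → 3-byte form E3 B3 B8 at offsets 2–4.
U+DBC27 → 4-byte form F3 9B B0 A7 at offsets 5–8.
U+5C55 → 3-byte form E5 B1 95 at offsets 9–11.
U+1553 → 3-byte form E1 95 93 at offsets 12–14.
Offset 14 falls in char 5's range; it's byte 3 of E1 95 93 = 0x93.

0x93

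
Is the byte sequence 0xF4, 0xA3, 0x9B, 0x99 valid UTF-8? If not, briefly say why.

invalid (encodes a value above U+10FFFF)

Leading byte 0xF4 = 11110100 → 4-byte form.
Payload = 0x1236D9, which exceeds U+10FFFF, the maximum Unicode code point. (Leading bytes F5–FF, or F4 followed by ≥ 0x90, are invalid.)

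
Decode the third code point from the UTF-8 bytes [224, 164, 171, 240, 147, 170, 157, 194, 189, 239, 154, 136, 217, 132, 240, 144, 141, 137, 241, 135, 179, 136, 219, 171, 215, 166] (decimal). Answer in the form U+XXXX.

Offset 0: leading byte 0xE0 = 11100000 → 3-byte char #1 = E0 A4 AB.
Offset 3: leading byte 0xF0 = 11110000 → 4-byte char #2 = F0 93 AA 9D.
Offset 7: leading byte 0xC2 = 11000010 → 2-byte char #3 = C2 BD.
Leading byte 0xC2 = 11000010 matches 110xxxxx → 2-byte sequence.
Byte 1: 0xC2 = 11000010, payload 00010 (5 bits).
Byte 2: 0xBD = 10111101 (10xxxxxx ✓), payload 111101.
Concatenate: 00010111101 = 0xBD (11 bits → U+00BD).

U+00BD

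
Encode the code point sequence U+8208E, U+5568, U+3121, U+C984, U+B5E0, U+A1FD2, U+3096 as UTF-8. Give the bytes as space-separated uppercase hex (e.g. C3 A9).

F2 82 82 8E E5 95 A8 E3 84 A1 EC A6 84 EB 97 A0 F2 A1 BF 92 E3 82 96

U+8208E: 4-byte form → F2 82 82 8E.
U+5568: 3-byte form → E5 95 A8.
U+3121: 3-byte form → E3 84 A1.
U+C984: 3-byte form → EC A6 84.
U+B5E0: 3-byte form → EB 97 A0.
U+A1FD2: 4-byte form → F2 A1 BF 92.
U+3096: 3-byte form → E3 82 96.
Concatenated (23 bytes): F2 82 82 8E E5 95 A8 E3 84 A1 EC A6 84 EB 97 A0 F2 A1 BF 92 E3 82 96.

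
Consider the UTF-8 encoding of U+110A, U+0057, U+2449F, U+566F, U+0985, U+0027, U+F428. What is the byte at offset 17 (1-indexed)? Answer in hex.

0x90

1-indexed offset 17 is 0-indexed offset 16.
U+110A → 3-byte form E1 84 8A at offsets 0–2.
U+0057 → 1-byte form 57 at offsets 3–3.
U+2449F → 4-byte form F0 A4 92 9F at offsets 4–7.
U+566F → 3-byte form E5 99 AF at offsets 8–10.
U+0985 → 3-byte form E0 A6 85 at offsets 11–13.
U+0027 → 1-byte form 27 at offsets 14–14.
U+F428 → 3-byte form EF 90 A8 at offsets 15–17.
Offset 16 falls in char 7's range; it's byte 2 of EF 90 A8 = 0x90.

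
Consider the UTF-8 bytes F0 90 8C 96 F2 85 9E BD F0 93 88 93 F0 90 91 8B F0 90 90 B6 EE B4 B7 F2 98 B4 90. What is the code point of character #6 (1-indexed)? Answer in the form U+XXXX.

Offset 0: leading byte 0xF0 = 11110000 → 4-byte char #1 = F0 90 8C 96.
Offset 4: leading byte 0xF2 = 11110010 → 4-byte char #2 = F2 85 9E BD.
Offset 8: leading byte 0xF0 = 11110000 → 4-byte char #3 = F0 93 88 93.
Offset 12: leading byte 0xF0 = 11110000 → 4-byte char #4 = F0 90 91 8B.
Offset 16: leading byte 0xF0 = 11110000 → 4-byte char #5 = F0 90 90 B6.
Offset 20: leading byte 0xEE = 11101110 → 3-byte char #6 = EE B4 B7.
Leading byte 0xEE = 11101110 matches 1110xxxx → 3-byte sequence.
Byte 1: 0xEE = 11101110, payload 1110 (4 bits).
Byte 2: 0xB4 = 10110100 (10xxxxxx ✓), payload 110100.
Byte 3: 0xB7 = 10110111 (10xxxxxx ✓), payload 110111.
Concatenate: 1110110100110111 = 0xED37 (16 bits → U+ED37).

U+ED37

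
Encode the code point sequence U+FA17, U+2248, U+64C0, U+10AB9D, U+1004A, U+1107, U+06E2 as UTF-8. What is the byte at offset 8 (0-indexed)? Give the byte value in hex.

U+FA17 → 3-byte form EF A8 97 at offsets 0–2.
U+2248 → 3-byte form E2 89 88 at offsets 3–5.
U+64C0 → 3-byte form E6 93 80 at offsets 6–8.
Offset 8 falls in char 3's range; it's byte 3 of E6 93 80 = 0x80.

0x80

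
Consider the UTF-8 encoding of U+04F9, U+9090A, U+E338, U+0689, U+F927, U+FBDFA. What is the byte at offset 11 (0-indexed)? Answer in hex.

0xEF

U+04F9 → 2-byte form D3 B9 at offsets 0–1.
U+9090A → 4-byte form F2 90 A4 8A at offsets 2–5.
U+E338 → 3-byte form EE 8C B8 at offsets 6–8.
U+0689 → 2-byte form DA 89 at offsets 9–10.
U+F927 → 3-byte form EF A4 A7 at offsets 11–13.
Offset 11 falls in char 5's range; it's byte 1 of EF A4 A7 = 0xEF.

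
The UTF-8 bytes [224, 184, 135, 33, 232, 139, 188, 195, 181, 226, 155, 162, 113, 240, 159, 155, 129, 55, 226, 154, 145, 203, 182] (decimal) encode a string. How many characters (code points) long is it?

10

Byte at offset 0: 0xE0 = 11100000 → 3-byte char (#1). Advance 3.
Byte at offset 3: 0x21 = 00100001 → 1-byte char (#2). Advance 1.
Byte at offset 4: 0xE8 = 11101000 → 3-byte char (#3). Advance 3.
Byte at offset 7: 0xC3 = 11000011 → 2-byte char (#4). Advance 2.
Byte at offset 9: 0xE2 = 11100010 → 3-byte char (#5). Advance 3.
Byte at offset 12: 0x71 = 01110001 → 1-byte char (#6). Advance 1.
Byte at offset 13: 0xF0 = 11110000 → 4-byte char (#7). Advance 4.
Byte at offset 17: 0x37 = 00110111 → 1-byte char (#8). Advance 1.
Byte at offset 18: 0xE2 = 11100010 → 3-byte char (#9). Advance 3.
Byte at offset 21: 0xCB = 11001011 → 2-byte char (#10). Advance 2.
Reached end at offset 23 after 10 code points.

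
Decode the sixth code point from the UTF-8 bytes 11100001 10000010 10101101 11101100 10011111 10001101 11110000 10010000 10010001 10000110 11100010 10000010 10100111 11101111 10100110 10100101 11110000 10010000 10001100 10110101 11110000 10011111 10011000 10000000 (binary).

Offset 0: leading byte 0xE1 = 11100001 → 3-byte char #1 = E1 82 AD.
Offset 3: leading byte 0xEC = 11101100 → 3-byte char #2 = EC 9F 8D.
Offset 6: leading byte 0xF0 = 11110000 → 4-byte char #3 = F0 90 91 86.
Offset 10: leading byte 0xE2 = 11100010 → 3-byte char #4 = E2 82 A7.
Offset 13: leading byte 0xEF = 11101111 → 3-byte char #5 = EF A6 A5.
Offset 16: leading byte 0xF0 = 11110000 → 4-byte char #6 = F0 90 8C B5.
Leading byte 0xF0 = 11110000 matches 11110xxx → 4-byte sequence.
Byte 1: 0xF0 = 11110000, payload 000 (3 bits).
Byte 2: 0x90 = 10010000 (10xxxxxx ✓), payload 010000.
Byte 3: 0x8C = 10001100 (10xxxxxx ✓), payload 001100.
Byte 4: 0xB5 = 10110101 (10xxxxxx ✓), payload 110101.
Concatenate: 000010000001100110101 = 0x10335 (21 bits → U+10335).

U+10335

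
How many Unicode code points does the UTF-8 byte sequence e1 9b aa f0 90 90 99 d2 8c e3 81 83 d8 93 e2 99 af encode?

6

Byte at offset 0: 0xE1 = 11100001 → 3-byte char (#1). Advance 3.
Byte at offset 3: 0xF0 = 11110000 → 4-byte char (#2). Advance 4.
Byte at offset 7: 0xD2 = 11010010 → 2-byte char (#3). Advance 2.
Byte at offset 9: 0xE3 = 11100011 → 3-byte char (#4). Advance 3.
Byte at offset 12: 0xD8 = 11011000 → 2-byte char (#5). Advance 2.
Byte at offset 14: 0xE2 = 11100010 → 3-byte char (#6). Advance 3.
Reached end at offset 17 after 6 code points.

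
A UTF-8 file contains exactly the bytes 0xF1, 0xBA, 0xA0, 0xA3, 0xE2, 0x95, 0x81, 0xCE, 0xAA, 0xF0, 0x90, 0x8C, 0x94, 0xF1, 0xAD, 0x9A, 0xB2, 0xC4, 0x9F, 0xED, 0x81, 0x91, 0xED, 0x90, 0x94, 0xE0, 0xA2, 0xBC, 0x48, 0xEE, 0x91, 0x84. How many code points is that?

Byte at offset 0: 0xF1 = 11110001 → 4-byte char (#1). Advance 4.
Byte at offset 4: 0xE2 = 11100010 → 3-byte char (#2). Advance 3.
Byte at offset 7: 0xCE = 11001110 → 2-byte char (#3). Advance 2.
Byte at offset 9: 0xF0 = 11110000 → 4-byte char (#4). Advance 4.
Byte at offset 13: 0xF1 = 11110001 → 4-byte char (#5). Advance 4.
Byte at offset 17: 0xC4 = 11000100 → 2-byte char (#6). Advance 2.
Byte at offset 19: 0xED = 11101101 → 3-byte char (#7). Advance 3.
Byte at offset 22: 0xED = 11101101 → 3-byte char (#8). Advance 3.
Byte at offset 25: 0xE0 = 11100000 → 3-byte char (#9). Advance 3.
Byte at offset 28: 0x48 = 01001000 → 1-byte char (#10). Advance 1.
Byte at offset 29: 0xEE = 11101110 → 3-byte char (#11). Advance 3.
Reached end at offset 32 after 11 code points.

11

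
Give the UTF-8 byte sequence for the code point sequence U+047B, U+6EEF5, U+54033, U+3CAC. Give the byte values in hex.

D1 BB F1 AE BB B5 F1 94 80 B3 E3 B2 AC

U+047B: 2-byte form → D1 BB.
U+6EEF5: 4-byte form → F1 AE BB B5.
U+54033: 4-byte form → F1 94 80 B3.
U+3CAC: 3-byte form → E3 B2 AC.
Concatenated (13 bytes): D1 BB F1 AE BB B5 F1 94 80 B3 E3 B2 AC.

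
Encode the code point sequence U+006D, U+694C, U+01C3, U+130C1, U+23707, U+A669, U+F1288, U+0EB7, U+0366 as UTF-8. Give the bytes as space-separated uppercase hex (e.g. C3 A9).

U+006D: 1-byte form → 6D.
U+694C: 3-byte form → E6 A5 8C.
U+01C3: 2-byte form → C7 83.
U+130C1: 4-byte form → F0 93 83 81.
U+23707: 4-byte form → F0 A3 9C 87.
U+A669: 3-byte form → EA 99 A9.
U+F1288: 4-byte form → F3 B1 8A 88.
U+0EB7: 3-byte form → E0 BA B7.
U+0366: 2-byte form → CD A6.
Concatenated (26 bytes): 6D E6 A5 8C C7 83 F0 93 83 81 F0 A3 9C 87 EA 99 A9 F3 B1 8A 88 E0 BA B7 CD A6.

6D E6 A5 8C C7 83 F0 93 83 81 F0 A3 9C 87 EA 99 A9 F3 B1 8A 88 E0 BA B7 CD A6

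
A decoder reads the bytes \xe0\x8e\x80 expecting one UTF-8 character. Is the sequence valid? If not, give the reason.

invalid (overlong encoding)

Leading byte 0xE0 = 11100000 → 3-byte form.
Continuation bytes all match 10xxxxxx. Payload decodes to 0x380.
But 0x380 < 0x800, the minimum for a 3-byte sequence — this is an overlong encoding.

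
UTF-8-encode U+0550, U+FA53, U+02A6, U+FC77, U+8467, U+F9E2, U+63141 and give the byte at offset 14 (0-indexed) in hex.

0xA7

U+0550 → 2-byte form D5 90 at offsets 0–1.
U+FA53 → 3-byte form EF A9 93 at offsets 2–4.
U+02A6 → 2-byte form CA A6 at offsets 5–6.
U+FC77 → 3-byte form EF B1 B7 at offsets 7–9.
U+8467 → 3-byte form E8 91 A7 at offsets 10–12.
U+F9E2 → 3-byte form EF A7 A2 at offsets 13–15.
Offset 14 falls in char 6's range; it's byte 2 of EF A7 A2 = 0xA7.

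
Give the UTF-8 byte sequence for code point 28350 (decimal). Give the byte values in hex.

E6 BA BE

U+6EBE = 0x6EBE = 28350 decimal. In range U+0800–U+FFFF → 3-byte form: 1110xxxx 10xxxxxx 10xxxxxx.
Binary (16 bits): 0110111010111110.
Split 4+6+6: 0110 | 111010 | 111110.
Byte 1: 11100110 = 0xE6.
Byte 2: 10111010 = 0xBA.
Byte 3: 10111110 = 0xBE.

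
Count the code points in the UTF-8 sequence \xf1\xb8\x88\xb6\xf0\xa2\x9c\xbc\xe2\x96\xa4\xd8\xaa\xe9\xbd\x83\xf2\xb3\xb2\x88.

6

Byte at offset 0: 0xF1 = 11110001 → 4-byte char (#1). Advance 4.
Byte at offset 4: 0xF0 = 11110000 → 4-byte char (#2). Advance 4.
Byte at offset 8: 0xE2 = 11100010 → 3-byte char (#3). Advance 3.
Byte at offset 11: 0xD8 = 11011000 → 2-byte char (#4). Advance 2.
Byte at offset 13: 0xE9 = 11101001 → 3-byte char (#5). Advance 3.
Byte at offset 16: 0xF2 = 11110010 → 4-byte char (#6). Advance 4.
Reached end at offset 20 after 6 code points.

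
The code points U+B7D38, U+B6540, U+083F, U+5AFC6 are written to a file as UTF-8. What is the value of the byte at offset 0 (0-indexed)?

U+B7D38 → 4-byte form F2 B7 B4 B8 at offsets 0–3.
Offset 0 falls in char 1's range; it's byte 1 of F2 B7 B4 B8 = 0xF2.

0xF2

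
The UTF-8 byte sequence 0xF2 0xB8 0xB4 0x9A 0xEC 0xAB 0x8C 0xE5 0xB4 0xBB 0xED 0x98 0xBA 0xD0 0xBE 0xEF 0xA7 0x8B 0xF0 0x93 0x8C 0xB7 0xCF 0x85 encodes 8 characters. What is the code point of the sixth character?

U+F9CB

Offset 0: leading byte 0xF2 = 11110010 → 4-byte char #1 = F2 B8 B4 9A.
Offset 4: leading byte 0xEC = 11101100 → 3-byte char #2 = EC AB 8C.
Offset 7: leading byte 0xE5 = 11100101 → 3-byte char #3 = E5 B4 BB.
Offset 10: leading byte 0xED = 11101101 → 3-byte char #4 = ED 98 BA.
Offset 13: leading byte 0xD0 = 11010000 → 2-byte char #5 = D0 BE.
Offset 15: leading byte 0xEF = 11101111 → 3-byte char #6 = EF A7 8B.
Leading byte 0xEF = 11101111 matches 1110xxxx → 3-byte sequence.
Byte 1: 0xEF = 11101111, payload 1111 (4 bits).
Byte 2: 0xA7 = 10100111 (10xxxxxx ✓), payload 100111.
Byte 3: 0x8B = 10001011 (10xxxxxx ✓), payload 001011.
Concatenate: 1111100111001011 = 0xF9CB (16 bits → U+F9CB).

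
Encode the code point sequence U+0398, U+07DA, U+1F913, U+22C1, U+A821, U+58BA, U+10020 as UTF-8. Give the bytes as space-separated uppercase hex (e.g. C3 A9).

CE 98 DF 9A F0 9F A4 93 E2 8B 81 EA A0 A1 E5 A2 BA F0 90 80 A0

U+0398: 2-byte form → CE 98.
U+07DA: 2-byte form → DF 9A.
U+1F913: 4-byte form → F0 9F A4 93.
U+22C1: 3-byte form → E2 8B 81.
U+A821: 3-byte form → EA A0 A1.
U+58BA: 3-byte form → E5 A2 BA.
U+10020: 4-byte form → F0 90 80 A0.
Concatenated (21 bytes): CE 98 DF 9A F0 9F A4 93 E2 8B 81 EA A0 A1 E5 A2 BA F0 90 80 A0.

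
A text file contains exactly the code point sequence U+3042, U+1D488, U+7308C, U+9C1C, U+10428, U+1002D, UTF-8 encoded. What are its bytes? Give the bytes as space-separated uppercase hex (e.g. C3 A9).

U+3042: 3-byte form → E3 81 82.
U+1D488: 4-byte form → F0 9D 92 88.
U+7308C: 4-byte form → F1 B3 82 8C.
U+9C1C: 3-byte form → E9 B0 9C.
U+10428: 4-byte form → F0 90 90 A8.
U+1002D: 4-byte form → F0 90 80 AD.
Concatenated (22 bytes): E3 81 82 F0 9D 92 88 F1 B3 82 8C E9 B0 9C F0 90 90 A8 F0 90 80 AD.

E3 81 82 F0 9D 92 88 F1 B3 82 8C E9 B0 9C F0 90 90 A8 F0 90 80 AD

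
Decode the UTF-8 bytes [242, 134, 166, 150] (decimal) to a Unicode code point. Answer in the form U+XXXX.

Leading byte 0xF2 = 11110010 matches 11110xxx → 4-byte sequence.
Byte 1: 0xF2 = 11110010, payload 010 (3 bits).
Byte 2: 0x86 = 10000110 (10xxxxxx ✓), payload 000110.
Byte 3: 0xA6 = 10100110 (10xxxxxx ✓), payload 100110.
Byte 4: 0x96 = 10010110 (10xxxxxx ✓), payload 010110.
Concatenate: 010000110100110010110 = 0x86996 (21 bits → U+86996).

U+86996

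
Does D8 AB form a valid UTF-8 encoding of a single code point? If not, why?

Leading byte 0xD8 = 11011000 → 2-byte form.
Continuation bytes 0xAB=10101011 all match 10xxxxxx.
Decoded value 0x62B is ≥ 0x80 (shortest form) and not a surrogate.

valid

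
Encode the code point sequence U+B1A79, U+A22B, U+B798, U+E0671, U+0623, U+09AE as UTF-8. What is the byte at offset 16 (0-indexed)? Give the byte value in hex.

0xE0

U+B1A79 → 4-byte form F2 B1 A9 B9 at offsets 0–3.
U+A22B → 3-byte form EA 88 AB at offsets 4–6.
U+B798 → 3-byte form EB 9E 98 at offsets 7–9.
U+E0671 → 4-byte form F3 A0 99 B1 at offsets 10–13.
U+0623 → 2-byte form D8 A3 at offsets 14–15.
U+09AE → 3-byte form E0 A6 AE at offsets 16–18.
Offset 16 falls in char 6's range; it's byte 1 of E0 A6 AE = 0xE0.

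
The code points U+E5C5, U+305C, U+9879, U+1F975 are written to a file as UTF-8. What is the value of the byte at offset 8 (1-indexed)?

1-indexed offset 8 is 0-indexed offset 7.
U+E5C5 → 3-byte form EE 97 85 at offsets 0–2.
U+305C → 3-byte form E3 81 9C at offsets 3–5.
U+9879 → 3-byte form E9 A1 B9 at offsets 6–8.
Offset 7 falls in char 3's range; it's byte 2 of E9 A1 B9 = 0xA1.

0xA1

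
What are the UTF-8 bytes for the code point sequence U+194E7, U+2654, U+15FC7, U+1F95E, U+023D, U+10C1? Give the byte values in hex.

U+194E7: 4-byte form → F0 99 93 A7.
U+2654: 3-byte form → E2 99 94.
U+15FC7: 4-byte form → F0 95 BF 87.
U+1F95E: 4-byte form → F0 9F A5 9E.
U+023D: 2-byte form → C8 BD.
U+10C1: 3-byte form → E1 83 81.
Concatenated (20 bytes): F0 99 93 A7 E2 99 94 F0 95 BF 87 F0 9F A5 9E C8 BD E1 83 81.

F0 99 93 A7 E2 99 94 F0 95 BF 87 F0 9F A5 9E C8 BD E1 83 81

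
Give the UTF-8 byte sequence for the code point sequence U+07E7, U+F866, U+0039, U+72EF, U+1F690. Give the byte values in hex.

U+07E7: 2-byte form → DF A7.
U+F866: 3-byte form → EF A1 A6.
U+0039: 1-byte form → 39.
U+72EF: 3-byte form → E7 8B AF.
U+1F690: 4-byte form → F0 9F 9A 90.
Concatenated (13 bytes): DF A7 EF A1 A6 39 E7 8B AF F0 9F 9A 90.

DF A7 EF A1 A6 39 E7 8B AF F0 9F 9A 90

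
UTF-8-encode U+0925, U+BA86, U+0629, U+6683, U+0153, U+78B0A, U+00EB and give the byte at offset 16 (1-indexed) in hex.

1-indexed offset 16 is 0-indexed offset 15.
U+0925 → 3-byte form E0 A4 A5 at offsets 0–2.
U+BA86 → 3-byte form EB AA 86 at offsets 3–5.
U+0629 → 2-byte form D8 A9 at offsets 6–7.
U+6683 → 3-byte form E6 9A 83 at offsets 8–10.
U+0153 → 2-byte form C5 93 at offsets 11–12.
U+78B0A → 4-byte form F1 B8 AC 8A at offsets 13–16.
Offset 15 falls in char 6's range; it's byte 3 of F1 B8 AC 8A = 0xAC.

0xAC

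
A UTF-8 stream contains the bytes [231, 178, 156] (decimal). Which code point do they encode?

Leading byte 0xE7 = 11100111 matches 1110xxxx → 3-byte sequence.
Byte 1: 0xE7 = 11100111, payload 0111 (4 bits).
Byte 2: 0xB2 = 10110010 (10xxxxxx ✓), payload 110010.
Byte 3: 0x9C = 10011100 (10xxxxxx ✓), payload 011100.
Concatenate: 0111110010011100 = 0x7C9C (16 bits → U+7C9C).

U+7C9C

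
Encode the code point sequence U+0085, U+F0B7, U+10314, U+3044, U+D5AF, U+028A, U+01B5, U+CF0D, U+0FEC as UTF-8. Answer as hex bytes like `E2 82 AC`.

C2 85 EF 82 B7 F0 90 8C 94 E3 81 84 ED 96 AF CA 8A C6 B5 EC BC 8D E0 BF AC

U+0085: 2-byte form → C2 85.
U+F0B7: 3-byte form → EF 82 B7.
U+10314: 4-byte form → F0 90 8C 94.
U+3044: 3-byte form → E3 81 84.
U+D5AF: 3-byte form → ED 96 AF.
U+028A: 2-byte form → CA 8A.
U+01B5: 2-byte form → C6 B5.
U+CF0D: 3-byte form → EC BC 8D.
U+0FEC: 3-byte form → E0 BF AC.
Concatenated (25 bytes): C2 85 EF 82 B7 F0 90 8C 94 E3 81 84 ED 96 AF CA 8A C6 B5 EC BC 8D E0 BF AC.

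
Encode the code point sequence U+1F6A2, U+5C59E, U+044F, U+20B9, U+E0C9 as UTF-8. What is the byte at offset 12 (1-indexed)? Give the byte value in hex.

1-indexed offset 12 is 0-indexed offset 11.
U+1F6A2 → 4-byte form F0 9F 9A A2 at offsets 0–3.
U+5C59E → 4-byte form F1 9C 96 9E at offsets 4–7.
U+044F → 2-byte form D1 8F at offsets 8–9.
U+20B9 → 3-byte form E2 82 B9 at offsets 10–12.
Offset 11 falls in char 4's range; it's byte 2 of E2 82 B9 = 0x82.

0x82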